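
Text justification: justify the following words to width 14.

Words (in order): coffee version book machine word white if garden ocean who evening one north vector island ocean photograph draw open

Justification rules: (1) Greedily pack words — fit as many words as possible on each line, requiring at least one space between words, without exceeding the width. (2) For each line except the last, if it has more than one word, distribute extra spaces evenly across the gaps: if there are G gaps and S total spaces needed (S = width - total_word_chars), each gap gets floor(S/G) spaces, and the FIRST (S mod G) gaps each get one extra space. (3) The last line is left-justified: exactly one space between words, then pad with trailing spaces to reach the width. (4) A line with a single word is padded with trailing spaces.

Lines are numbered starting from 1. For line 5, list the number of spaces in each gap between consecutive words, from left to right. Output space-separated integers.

Line 1: ['coffee', 'version'] (min_width=14, slack=0)
Line 2: ['book', 'machine'] (min_width=12, slack=2)
Line 3: ['word', 'white', 'if'] (min_width=13, slack=1)
Line 4: ['garden', 'ocean'] (min_width=12, slack=2)
Line 5: ['who', 'evening'] (min_width=11, slack=3)
Line 6: ['one', 'north'] (min_width=9, slack=5)
Line 7: ['vector', 'island'] (min_width=13, slack=1)
Line 8: ['ocean'] (min_width=5, slack=9)
Line 9: ['photograph'] (min_width=10, slack=4)
Line 10: ['draw', 'open'] (min_width=9, slack=5)

Answer: 4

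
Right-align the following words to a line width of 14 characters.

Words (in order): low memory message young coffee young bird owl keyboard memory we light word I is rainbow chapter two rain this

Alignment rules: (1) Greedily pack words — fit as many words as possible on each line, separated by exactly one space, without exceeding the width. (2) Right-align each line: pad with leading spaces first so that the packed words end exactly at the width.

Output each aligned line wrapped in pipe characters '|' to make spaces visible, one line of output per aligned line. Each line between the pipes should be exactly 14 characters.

Answer: |    low memory|
| message young|
|  coffee young|
|      bird owl|
|      keyboard|
|     memory we|
|  light word I|
|    is rainbow|
|   chapter two|
|     rain this|

Derivation:
Line 1: ['low', 'memory'] (min_width=10, slack=4)
Line 2: ['message', 'young'] (min_width=13, slack=1)
Line 3: ['coffee', 'young'] (min_width=12, slack=2)
Line 4: ['bird', 'owl'] (min_width=8, slack=6)
Line 5: ['keyboard'] (min_width=8, slack=6)
Line 6: ['memory', 'we'] (min_width=9, slack=5)
Line 7: ['light', 'word', 'I'] (min_width=12, slack=2)
Line 8: ['is', 'rainbow'] (min_width=10, slack=4)
Line 9: ['chapter', 'two'] (min_width=11, slack=3)
Line 10: ['rain', 'this'] (min_width=9, slack=5)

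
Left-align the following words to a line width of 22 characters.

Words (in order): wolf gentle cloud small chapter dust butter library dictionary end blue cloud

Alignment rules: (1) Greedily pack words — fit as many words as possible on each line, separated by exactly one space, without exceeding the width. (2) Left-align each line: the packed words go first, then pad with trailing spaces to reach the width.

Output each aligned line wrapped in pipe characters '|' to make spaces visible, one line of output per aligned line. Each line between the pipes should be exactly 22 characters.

Answer: |wolf gentle cloud     |
|small chapter dust    |
|butter library        |
|dictionary end blue   |
|cloud                 |

Derivation:
Line 1: ['wolf', 'gentle', 'cloud'] (min_width=17, slack=5)
Line 2: ['small', 'chapter', 'dust'] (min_width=18, slack=4)
Line 3: ['butter', 'library'] (min_width=14, slack=8)
Line 4: ['dictionary', 'end', 'blue'] (min_width=19, slack=3)
Line 5: ['cloud'] (min_width=5, slack=17)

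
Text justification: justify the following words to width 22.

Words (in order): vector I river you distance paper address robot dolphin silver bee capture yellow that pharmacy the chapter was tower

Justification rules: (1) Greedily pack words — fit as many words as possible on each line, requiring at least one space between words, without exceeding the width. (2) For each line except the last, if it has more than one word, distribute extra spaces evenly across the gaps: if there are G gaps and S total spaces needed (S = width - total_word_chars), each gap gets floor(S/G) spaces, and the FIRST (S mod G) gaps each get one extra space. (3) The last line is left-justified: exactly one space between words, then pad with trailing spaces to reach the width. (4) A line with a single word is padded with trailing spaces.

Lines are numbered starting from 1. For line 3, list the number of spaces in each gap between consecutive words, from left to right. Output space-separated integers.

Answer: 2 2

Derivation:
Line 1: ['vector', 'I', 'river', 'you'] (min_width=18, slack=4)
Line 2: ['distance', 'paper', 'address'] (min_width=22, slack=0)
Line 3: ['robot', 'dolphin', 'silver'] (min_width=20, slack=2)
Line 4: ['bee', 'capture', 'yellow'] (min_width=18, slack=4)
Line 5: ['that', 'pharmacy', 'the'] (min_width=17, slack=5)
Line 6: ['chapter', 'was', 'tower'] (min_width=17, slack=5)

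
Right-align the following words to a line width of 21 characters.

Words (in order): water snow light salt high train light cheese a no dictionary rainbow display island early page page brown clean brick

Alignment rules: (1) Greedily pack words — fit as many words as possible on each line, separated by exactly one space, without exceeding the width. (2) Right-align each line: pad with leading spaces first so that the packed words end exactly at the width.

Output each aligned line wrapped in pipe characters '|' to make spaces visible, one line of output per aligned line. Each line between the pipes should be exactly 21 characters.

Line 1: ['water', 'snow', 'light', 'salt'] (min_width=21, slack=0)
Line 2: ['high', 'train', 'light'] (min_width=16, slack=5)
Line 3: ['cheese', 'a', 'no'] (min_width=11, slack=10)
Line 4: ['dictionary', 'rainbow'] (min_width=18, slack=3)
Line 5: ['display', 'island', 'early'] (min_width=20, slack=1)
Line 6: ['page', 'page', 'brown', 'clean'] (min_width=21, slack=0)
Line 7: ['brick'] (min_width=5, slack=16)

Answer: |water snow light salt|
|     high train light|
|          cheese a no|
|   dictionary rainbow|
| display island early|
|page page brown clean|
|                brick|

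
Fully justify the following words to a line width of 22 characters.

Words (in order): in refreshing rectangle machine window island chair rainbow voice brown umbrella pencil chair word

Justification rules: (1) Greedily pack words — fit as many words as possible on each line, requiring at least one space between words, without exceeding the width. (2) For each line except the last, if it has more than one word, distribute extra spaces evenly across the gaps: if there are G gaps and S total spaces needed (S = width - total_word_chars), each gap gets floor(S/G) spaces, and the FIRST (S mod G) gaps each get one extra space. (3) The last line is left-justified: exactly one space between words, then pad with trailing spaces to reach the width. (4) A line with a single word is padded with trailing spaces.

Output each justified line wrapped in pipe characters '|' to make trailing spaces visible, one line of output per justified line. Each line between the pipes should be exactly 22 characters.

Line 1: ['in', 'refreshing'] (min_width=13, slack=9)
Line 2: ['rectangle', 'machine'] (min_width=17, slack=5)
Line 3: ['window', 'island', 'chair'] (min_width=19, slack=3)
Line 4: ['rainbow', 'voice', 'brown'] (min_width=19, slack=3)
Line 5: ['umbrella', 'pencil', 'chair'] (min_width=21, slack=1)
Line 6: ['word'] (min_width=4, slack=18)

Answer: |in          refreshing|
|rectangle      machine|
|window   island  chair|
|rainbow   voice  brown|
|umbrella  pencil chair|
|word                  |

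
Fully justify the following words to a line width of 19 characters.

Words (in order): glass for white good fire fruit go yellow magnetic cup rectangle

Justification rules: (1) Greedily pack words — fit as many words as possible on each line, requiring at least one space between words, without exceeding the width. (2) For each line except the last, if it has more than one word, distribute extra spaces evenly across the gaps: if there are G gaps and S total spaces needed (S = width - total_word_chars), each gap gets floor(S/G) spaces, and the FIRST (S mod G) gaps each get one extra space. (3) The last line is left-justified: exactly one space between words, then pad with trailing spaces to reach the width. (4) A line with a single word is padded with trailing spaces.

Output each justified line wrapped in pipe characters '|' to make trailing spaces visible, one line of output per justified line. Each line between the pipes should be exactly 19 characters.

Answer: |glass   for   white|
|good  fire fruit go|
|yellow magnetic cup|
|rectangle          |

Derivation:
Line 1: ['glass', 'for', 'white'] (min_width=15, slack=4)
Line 2: ['good', 'fire', 'fruit', 'go'] (min_width=18, slack=1)
Line 3: ['yellow', 'magnetic', 'cup'] (min_width=19, slack=0)
Line 4: ['rectangle'] (min_width=9, slack=10)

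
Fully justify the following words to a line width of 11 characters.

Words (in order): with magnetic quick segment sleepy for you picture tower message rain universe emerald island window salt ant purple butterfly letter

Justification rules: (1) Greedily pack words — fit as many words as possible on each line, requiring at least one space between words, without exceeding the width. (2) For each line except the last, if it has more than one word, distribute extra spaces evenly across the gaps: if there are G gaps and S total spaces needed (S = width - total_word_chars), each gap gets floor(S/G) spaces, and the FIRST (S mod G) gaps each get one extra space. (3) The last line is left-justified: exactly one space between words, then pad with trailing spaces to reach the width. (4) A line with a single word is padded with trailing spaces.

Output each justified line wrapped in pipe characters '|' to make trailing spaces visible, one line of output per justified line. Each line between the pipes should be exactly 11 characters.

Answer: |with       |
|magnetic   |
|quick      |
|segment    |
|sleepy  for|
|you picture|
|tower      |
|message    |
|rain       |
|universe   |
|emerald    |
|island     |
|window salt|
|ant  purple|
|butterfly  |
|letter     |

Derivation:
Line 1: ['with'] (min_width=4, slack=7)
Line 2: ['magnetic'] (min_width=8, slack=3)
Line 3: ['quick'] (min_width=5, slack=6)
Line 4: ['segment'] (min_width=7, slack=4)
Line 5: ['sleepy', 'for'] (min_width=10, slack=1)
Line 6: ['you', 'picture'] (min_width=11, slack=0)
Line 7: ['tower'] (min_width=5, slack=6)
Line 8: ['message'] (min_width=7, slack=4)
Line 9: ['rain'] (min_width=4, slack=7)
Line 10: ['universe'] (min_width=8, slack=3)
Line 11: ['emerald'] (min_width=7, slack=4)
Line 12: ['island'] (min_width=6, slack=5)
Line 13: ['window', 'salt'] (min_width=11, slack=0)
Line 14: ['ant', 'purple'] (min_width=10, slack=1)
Line 15: ['butterfly'] (min_width=9, slack=2)
Line 16: ['letter'] (min_width=6, slack=5)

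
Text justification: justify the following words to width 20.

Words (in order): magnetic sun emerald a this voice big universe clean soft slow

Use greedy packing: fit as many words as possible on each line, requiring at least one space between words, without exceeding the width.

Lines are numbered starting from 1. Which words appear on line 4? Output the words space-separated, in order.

Answer: slow

Derivation:
Line 1: ['magnetic', 'sun', 'emerald'] (min_width=20, slack=0)
Line 2: ['a', 'this', 'voice', 'big'] (min_width=16, slack=4)
Line 3: ['universe', 'clean', 'soft'] (min_width=19, slack=1)
Line 4: ['slow'] (min_width=4, slack=16)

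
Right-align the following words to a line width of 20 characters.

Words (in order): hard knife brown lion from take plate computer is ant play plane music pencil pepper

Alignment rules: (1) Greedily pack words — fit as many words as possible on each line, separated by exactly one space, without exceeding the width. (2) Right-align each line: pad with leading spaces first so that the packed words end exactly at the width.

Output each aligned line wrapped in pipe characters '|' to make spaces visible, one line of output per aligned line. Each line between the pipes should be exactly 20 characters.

Answer: |    hard knife brown|
|lion from take plate|
|computer is ant play|
|  plane music pencil|
|              pepper|

Derivation:
Line 1: ['hard', 'knife', 'brown'] (min_width=16, slack=4)
Line 2: ['lion', 'from', 'take', 'plate'] (min_width=20, slack=0)
Line 3: ['computer', 'is', 'ant', 'play'] (min_width=20, slack=0)
Line 4: ['plane', 'music', 'pencil'] (min_width=18, slack=2)
Line 5: ['pepper'] (min_width=6, slack=14)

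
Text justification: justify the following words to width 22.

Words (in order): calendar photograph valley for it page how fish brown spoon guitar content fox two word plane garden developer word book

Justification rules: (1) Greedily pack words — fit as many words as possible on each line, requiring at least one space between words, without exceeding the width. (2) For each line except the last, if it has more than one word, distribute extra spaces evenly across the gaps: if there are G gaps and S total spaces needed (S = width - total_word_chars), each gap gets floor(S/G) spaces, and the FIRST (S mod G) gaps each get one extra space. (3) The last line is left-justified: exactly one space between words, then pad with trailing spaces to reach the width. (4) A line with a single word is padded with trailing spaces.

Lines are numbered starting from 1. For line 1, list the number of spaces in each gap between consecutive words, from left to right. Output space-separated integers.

Line 1: ['calendar', 'photograph'] (min_width=19, slack=3)
Line 2: ['valley', 'for', 'it', 'page', 'how'] (min_width=22, slack=0)
Line 3: ['fish', 'brown', 'spoon'] (min_width=16, slack=6)
Line 4: ['guitar', 'content', 'fox', 'two'] (min_width=22, slack=0)
Line 5: ['word', 'plane', 'garden'] (min_width=17, slack=5)
Line 6: ['developer', 'word', 'book'] (min_width=19, slack=3)

Answer: 4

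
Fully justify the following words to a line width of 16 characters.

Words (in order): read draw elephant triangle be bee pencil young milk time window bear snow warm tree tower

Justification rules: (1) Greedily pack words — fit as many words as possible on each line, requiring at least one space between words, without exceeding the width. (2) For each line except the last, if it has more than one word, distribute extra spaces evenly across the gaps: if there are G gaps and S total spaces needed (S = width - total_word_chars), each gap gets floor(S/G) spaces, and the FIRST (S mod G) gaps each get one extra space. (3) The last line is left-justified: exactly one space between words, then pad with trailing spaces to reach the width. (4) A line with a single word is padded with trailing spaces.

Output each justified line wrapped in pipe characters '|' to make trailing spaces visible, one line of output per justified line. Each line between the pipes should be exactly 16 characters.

Line 1: ['read', 'draw'] (min_width=9, slack=7)
Line 2: ['elephant'] (min_width=8, slack=8)
Line 3: ['triangle', 'be', 'bee'] (min_width=15, slack=1)
Line 4: ['pencil', 'young'] (min_width=12, slack=4)
Line 5: ['milk', 'time', 'window'] (min_width=16, slack=0)
Line 6: ['bear', 'snow', 'warm'] (min_width=14, slack=2)
Line 7: ['tree', 'tower'] (min_width=10, slack=6)

Answer: |read        draw|
|elephant        |
|triangle  be bee|
|pencil     young|
|milk time window|
|bear  snow  warm|
|tree tower      |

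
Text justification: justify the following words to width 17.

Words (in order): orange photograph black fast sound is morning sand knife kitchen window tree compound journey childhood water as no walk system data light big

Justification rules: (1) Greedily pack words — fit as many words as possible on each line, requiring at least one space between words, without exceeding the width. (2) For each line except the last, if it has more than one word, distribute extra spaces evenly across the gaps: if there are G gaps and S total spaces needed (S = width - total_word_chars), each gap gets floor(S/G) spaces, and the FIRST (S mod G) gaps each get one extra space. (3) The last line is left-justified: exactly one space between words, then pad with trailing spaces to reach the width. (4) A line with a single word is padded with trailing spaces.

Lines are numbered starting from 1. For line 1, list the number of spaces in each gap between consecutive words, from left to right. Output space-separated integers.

Answer: 1

Derivation:
Line 1: ['orange', 'photograph'] (min_width=17, slack=0)
Line 2: ['black', 'fast', 'sound'] (min_width=16, slack=1)
Line 3: ['is', 'morning', 'sand'] (min_width=15, slack=2)
Line 4: ['knife', 'kitchen'] (min_width=13, slack=4)
Line 5: ['window', 'tree'] (min_width=11, slack=6)
Line 6: ['compound', 'journey'] (min_width=16, slack=1)
Line 7: ['childhood', 'water'] (min_width=15, slack=2)
Line 8: ['as', 'no', 'walk', 'system'] (min_width=17, slack=0)
Line 9: ['data', 'light', 'big'] (min_width=14, slack=3)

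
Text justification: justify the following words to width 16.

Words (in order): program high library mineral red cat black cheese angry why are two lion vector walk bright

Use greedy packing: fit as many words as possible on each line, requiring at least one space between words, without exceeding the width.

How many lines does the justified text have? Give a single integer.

Line 1: ['program', 'high'] (min_width=12, slack=4)
Line 2: ['library', 'mineral'] (min_width=15, slack=1)
Line 3: ['red', 'cat', 'black'] (min_width=13, slack=3)
Line 4: ['cheese', 'angry', 'why'] (min_width=16, slack=0)
Line 5: ['are', 'two', 'lion'] (min_width=12, slack=4)
Line 6: ['vector', 'walk'] (min_width=11, slack=5)
Line 7: ['bright'] (min_width=6, slack=10)
Total lines: 7

Answer: 7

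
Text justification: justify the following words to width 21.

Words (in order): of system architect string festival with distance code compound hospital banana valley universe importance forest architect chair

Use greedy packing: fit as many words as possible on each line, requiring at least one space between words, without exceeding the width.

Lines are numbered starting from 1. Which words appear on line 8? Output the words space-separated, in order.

Line 1: ['of', 'system', 'architect'] (min_width=19, slack=2)
Line 2: ['string', 'festival', 'with'] (min_width=20, slack=1)
Line 3: ['distance', 'code'] (min_width=13, slack=8)
Line 4: ['compound', 'hospital'] (min_width=17, slack=4)
Line 5: ['banana', 'valley'] (min_width=13, slack=8)
Line 6: ['universe', 'importance'] (min_width=19, slack=2)
Line 7: ['forest', 'architect'] (min_width=16, slack=5)
Line 8: ['chair'] (min_width=5, slack=16)

Answer: chair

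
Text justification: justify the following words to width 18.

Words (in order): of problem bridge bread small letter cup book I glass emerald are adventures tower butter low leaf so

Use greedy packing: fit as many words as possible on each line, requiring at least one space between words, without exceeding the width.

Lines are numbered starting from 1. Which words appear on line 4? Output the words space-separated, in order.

Answer: emerald are

Derivation:
Line 1: ['of', 'problem', 'bridge'] (min_width=17, slack=1)
Line 2: ['bread', 'small', 'letter'] (min_width=18, slack=0)
Line 3: ['cup', 'book', 'I', 'glass'] (min_width=16, slack=2)
Line 4: ['emerald', 'are'] (min_width=11, slack=7)
Line 5: ['adventures', 'tower'] (min_width=16, slack=2)
Line 6: ['butter', 'low', 'leaf', 'so'] (min_width=18, slack=0)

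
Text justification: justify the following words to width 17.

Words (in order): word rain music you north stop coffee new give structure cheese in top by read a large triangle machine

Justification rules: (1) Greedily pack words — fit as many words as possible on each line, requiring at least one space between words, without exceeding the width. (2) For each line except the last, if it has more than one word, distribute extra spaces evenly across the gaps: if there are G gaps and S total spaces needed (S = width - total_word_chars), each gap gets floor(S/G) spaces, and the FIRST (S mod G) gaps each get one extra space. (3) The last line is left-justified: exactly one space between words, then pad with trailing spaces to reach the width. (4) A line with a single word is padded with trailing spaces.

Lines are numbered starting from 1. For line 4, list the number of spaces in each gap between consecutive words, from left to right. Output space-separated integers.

Line 1: ['word', 'rain', 'music'] (min_width=15, slack=2)
Line 2: ['you', 'north', 'stop'] (min_width=14, slack=3)
Line 3: ['coffee', 'new', 'give'] (min_width=15, slack=2)
Line 4: ['structure', 'cheese'] (min_width=16, slack=1)
Line 5: ['in', 'top', 'by', 'read', 'a'] (min_width=16, slack=1)
Line 6: ['large', 'triangle'] (min_width=14, slack=3)
Line 7: ['machine'] (min_width=7, slack=10)

Answer: 2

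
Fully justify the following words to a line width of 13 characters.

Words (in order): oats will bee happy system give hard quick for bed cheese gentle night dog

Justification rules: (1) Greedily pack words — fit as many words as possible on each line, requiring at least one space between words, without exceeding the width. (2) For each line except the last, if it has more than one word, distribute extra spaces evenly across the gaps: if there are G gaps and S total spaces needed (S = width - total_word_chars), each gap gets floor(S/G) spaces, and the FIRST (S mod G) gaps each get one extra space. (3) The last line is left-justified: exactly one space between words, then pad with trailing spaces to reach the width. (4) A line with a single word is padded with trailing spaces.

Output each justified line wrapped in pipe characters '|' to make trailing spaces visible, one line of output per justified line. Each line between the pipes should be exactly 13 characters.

Line 1: ['oats', 'will', 'bee'] (min_width=13, slack=0)
Line 2: ['happy', 'system'] (min_width=12, slack=1)
Line 3: ['give', 'hard'] (min_width=9, slack=4)
Line 4: ['quick', 'for', 'bed'] (min_width=13, slack=0)
Line 5: ['cheese', 'gentle'] (min_width=13, slack=0)
Line 6: ['night', 'dog'] (min_width=9, slack=4)

Answer: |oats will bee|
|happy  system|
|give     hard|
|quick for bed|
|cheese gentle|
|night dog    |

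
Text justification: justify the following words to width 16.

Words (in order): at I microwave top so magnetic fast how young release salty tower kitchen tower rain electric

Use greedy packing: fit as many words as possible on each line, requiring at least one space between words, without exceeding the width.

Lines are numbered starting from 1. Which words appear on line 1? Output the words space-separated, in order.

Line 1: ['at', 'I', 'microwave'] (min_width=14, slack=2)
Line 2: ['top', 'so', 'magnetic'] (min_width=15, slack=1)
Line 3: ['fast', 'how', 'young'] (min_width=14, slack=2)
Line 4: ['release', 'salty'] (min_width=13, slack=3)
Line 5: ['tower', 'kitchen'] (min_width=13, slack=3)
Line 6: ['tower', 'rain'] (min_width=10, slack=6)
Line 7: ['electric'] (min_width=8, slack=8)

Answer: at I microwave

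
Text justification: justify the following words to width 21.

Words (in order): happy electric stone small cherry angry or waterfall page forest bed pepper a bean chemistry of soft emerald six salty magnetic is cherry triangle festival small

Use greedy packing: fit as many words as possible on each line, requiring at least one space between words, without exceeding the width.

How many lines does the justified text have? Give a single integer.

Line 1: ['happy', 'electric', 'stone'] (min_width=20, slack=1)
Line 2: ['small', 'cherry', 'angry', 'or'] (min_width=21, slack=0)
Line 3: ['waterfall', 'page', 'forest'] (min_width=21, slack=0)
Line 4: ['bed', 'pepper', 'a', 'bean'] (min_width=17, slack=4)
Line 5: ['chemistry', 'of', 'soft'] (min_width=17, slack=4)
Line 6: ['emerald', 'six', 'salty'] (min_width=17, slack=4)
Line 7: ['magnetic', 'is', 'cherry'] (min_width=18, slack=3)
Line 8: ['triangle', 'festival'] (min_width=17, slack=4)
Line 9: ['small'] (min_width=5, slack=16)
Total lines: 9

Answer: 9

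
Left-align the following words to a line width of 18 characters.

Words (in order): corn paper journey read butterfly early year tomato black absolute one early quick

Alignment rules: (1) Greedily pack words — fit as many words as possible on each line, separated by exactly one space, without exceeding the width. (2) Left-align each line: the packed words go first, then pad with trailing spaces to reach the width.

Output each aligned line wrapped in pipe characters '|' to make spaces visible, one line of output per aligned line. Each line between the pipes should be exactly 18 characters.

Line 1: ['corn', 'paper', 'journey'] (min_width=18, slack=0)
Line 2: ['read', 'butterfly'] (min_width=14, slack=4)
Line 3: ['early', 'year', 'tomato'] (min_width=17, slack=1)
Line 4: ['black', 'absolute', 'one'] (min_width=18, slack=0)
Line 5: ['early', 'quick'] (min_width=11, slack=7)

Answer: |corn paper journey|
|read butterfly    |
|early year tomato |
|black absolute one|
|early quick       |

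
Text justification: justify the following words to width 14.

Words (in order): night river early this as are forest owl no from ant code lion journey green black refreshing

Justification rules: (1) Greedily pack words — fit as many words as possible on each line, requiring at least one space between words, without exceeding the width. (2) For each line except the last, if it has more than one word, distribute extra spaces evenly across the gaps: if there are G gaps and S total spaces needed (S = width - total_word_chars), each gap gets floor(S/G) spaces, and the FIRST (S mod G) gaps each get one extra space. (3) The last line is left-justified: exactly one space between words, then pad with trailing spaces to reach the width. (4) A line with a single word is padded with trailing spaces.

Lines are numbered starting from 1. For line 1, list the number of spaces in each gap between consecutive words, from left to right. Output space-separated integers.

Answer: 4

Derivation:
Line 1: ['night', 'river'] (min_width=11, slack=3)
Line 2: ['early', 'this', 'as'] (min_width=13, slack=1)
Line 3: ['are', 'forest', 'owl'] (min_width=14, slack=0)
Line 4: ['no', 'from', 'ant'] (min_width=11, slack=3)
Line 5: ['code', 'lion'] (min_width=9, slack=5)
Line 6: ['journey', 'green'] (min_width=13, slack=1)
Line 7: ['black'] (min_width=5, slack=9)
Line 8: ['refreshing'] (min_width=10, slack=4)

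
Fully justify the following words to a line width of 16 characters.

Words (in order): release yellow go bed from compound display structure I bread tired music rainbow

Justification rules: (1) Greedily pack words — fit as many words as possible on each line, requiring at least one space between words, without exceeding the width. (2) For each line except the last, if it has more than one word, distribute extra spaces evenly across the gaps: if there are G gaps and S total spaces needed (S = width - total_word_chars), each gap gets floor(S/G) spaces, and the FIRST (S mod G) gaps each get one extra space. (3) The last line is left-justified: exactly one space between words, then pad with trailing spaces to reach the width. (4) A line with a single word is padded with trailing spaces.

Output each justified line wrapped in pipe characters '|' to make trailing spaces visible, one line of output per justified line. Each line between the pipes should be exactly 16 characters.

Line 1: ['release', 'yellow'] (min_width=14, slack=2)
Line 2: ['go', 'bed', 'from'] (min_width=11, slack=5)
Line 3: ['compound', 'display'] (min_width=16, slack=0)
Line 4: ['structure', 'I'] (min_width=11, slack=5)
Line 5: ['bread', 'tired'] (min_width=11, slack=5)
Line 6: ['music', 'rainbow'] (min_width=13, slack=3)

Answer: |release   yellow|
|go    bed   from|
|compound display|
|structure      I|
|bread      tired|
|music rainbow   |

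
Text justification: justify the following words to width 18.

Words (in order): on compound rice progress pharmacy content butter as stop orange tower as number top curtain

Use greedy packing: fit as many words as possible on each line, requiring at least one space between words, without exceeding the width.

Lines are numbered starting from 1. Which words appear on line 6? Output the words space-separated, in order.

Line 1: ['on', 'compound', 'rice'] (min_width=16, slack=2)
Line 2: ['progress', 'pharmacy'] (min_width=17, slack=1)
Line 3: ['content', 'butter', 'as'] (min_width=17, slack=1)
Line 4: ['stop', 'orange', 'tower'] (min_width=17, slack=1)
Line 5: ['as', 'number', 'top'] (min_width=13, slack=5)
Line 6: ['curtain'] (min_width=7, slack=11)

Answer: curtain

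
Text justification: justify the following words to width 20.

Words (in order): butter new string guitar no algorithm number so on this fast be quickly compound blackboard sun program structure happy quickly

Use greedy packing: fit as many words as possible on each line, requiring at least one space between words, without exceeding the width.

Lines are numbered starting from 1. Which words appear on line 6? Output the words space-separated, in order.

Line 1: ['butter', 'new', 'string'] (min_width=17, slack=3)
Line 2: ['guitar', 'no', 'algorithm'] (min_width=19, slack=1)
Line 3: ['number', 'so', 'on', 'this'] (min_width=17, slack=3)
Line 4: ['fast', 'be', 'quickly'] (min_width=15, slack=5)
Line 5: ['compound', 'blackboard'] (min_width=19, slack=1)
Line 6: ['sun', 'program'] (min_width=11, slack=9)
Line 7: ['structure', 'happy'] (min_width=15, slack=5)
Line 8: ['quickly'] (min_width=7, slack=13)

Answer: sun program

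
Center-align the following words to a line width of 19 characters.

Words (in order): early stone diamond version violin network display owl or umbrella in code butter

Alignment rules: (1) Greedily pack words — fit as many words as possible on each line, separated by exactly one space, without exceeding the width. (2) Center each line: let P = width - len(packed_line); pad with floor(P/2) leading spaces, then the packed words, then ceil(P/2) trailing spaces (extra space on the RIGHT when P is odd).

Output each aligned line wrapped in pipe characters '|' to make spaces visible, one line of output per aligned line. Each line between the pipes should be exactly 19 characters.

Answer: |early stone diamond|
|  version violin   |
|network display owl|
|or umbrella in code|
|      butter       |

Derivation:
Line 1: ['early', 'stone', 'diamond'] (min_width=19, slack=0)
Line 2: ['version', 'violin'] (min_width=14, slack=5)
Line 3: ['network', 'display', 'owl'] (min_width=19, slack=0)
Line 4: ['or', 'umbrella', 'in', 'code'] (min_width=19, slack=0)
Line 5: ['butter'] (min_width=6, slack=13)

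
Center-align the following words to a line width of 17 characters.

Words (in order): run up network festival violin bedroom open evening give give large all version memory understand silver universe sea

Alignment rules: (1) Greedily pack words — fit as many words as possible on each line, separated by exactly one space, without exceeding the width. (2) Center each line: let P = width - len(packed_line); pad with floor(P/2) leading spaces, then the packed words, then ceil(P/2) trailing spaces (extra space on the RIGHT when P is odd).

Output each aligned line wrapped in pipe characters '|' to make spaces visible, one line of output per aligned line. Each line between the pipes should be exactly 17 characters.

Answer: | run up network  |
| festival violin |
|  bedroom open   |
|evening give give|
|large all version|
|memory understand|
| silver universe |
|       sea       |

Derivation:
Line 1: ['run', 'up', 'network'] (min_width=14, slack=3)
Line 2: ['festival', 'violin'] (min_width=15, slack=2)
Line 3: ['bedroom', 'open'] (min_width=12, slack=5)
Line 4: ['evening', 'give', 'give'] (min_width=17, slack=0)
Line 5: ['large', 'all', 'version'] (min_width=17, slack=0)
Line 6: ['memory', 'understand'] (min_width=17, slack=0)
Line 7: ['silver', 'universe'] (min_width=15, slack=2)
Line 8: ['sea'] (min_width=3, slack=14)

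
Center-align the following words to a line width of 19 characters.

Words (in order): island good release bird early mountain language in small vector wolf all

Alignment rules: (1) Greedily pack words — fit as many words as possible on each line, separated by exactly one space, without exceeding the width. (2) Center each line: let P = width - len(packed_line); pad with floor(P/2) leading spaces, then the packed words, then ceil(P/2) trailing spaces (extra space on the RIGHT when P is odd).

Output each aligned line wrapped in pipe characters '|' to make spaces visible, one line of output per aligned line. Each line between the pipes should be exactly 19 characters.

Answer: |island good release|
|bird early mountain|
| language in small |
|  vector wolf all  |

Derivation:
Line 1: ['island', 'good', 'release'] (min_width=19, slack=0)
Line 2: ['bird', 'early', 'mountain'] (min_width=19, slack=0)
Line 3: ['language', 'in', 'small'] (min_width=17, slack=2)
Line 4: ['vector', 'wolf', 'all'] (min_width=15, slack=4)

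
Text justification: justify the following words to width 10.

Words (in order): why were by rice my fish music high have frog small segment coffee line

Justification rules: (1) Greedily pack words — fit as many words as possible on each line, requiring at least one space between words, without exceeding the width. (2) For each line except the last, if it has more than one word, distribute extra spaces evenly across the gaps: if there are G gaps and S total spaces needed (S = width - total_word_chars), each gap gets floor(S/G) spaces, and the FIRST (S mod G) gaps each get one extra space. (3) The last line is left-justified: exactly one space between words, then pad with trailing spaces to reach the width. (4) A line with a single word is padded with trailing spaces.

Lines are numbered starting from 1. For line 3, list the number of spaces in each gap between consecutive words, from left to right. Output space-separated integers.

Answer: 1

Derivation:
Line 1: ['why', 'were'] (min_width=8, slack=2)
Line 2: ['by', 'rice', 'my'] (min_width=10, slack=0)
Line 3: ['fish', 'music'] (min_width=10, slack=0)
Line 4: ['high', 'have'] (min_width=9, slack=1)
Line 5: ['frog', 'small'] (min_width=10, slack=0)
Line 6: ['segment'] (min_width=7, slack=3)
Line 7: ['coffee'] (min_width=6, slack=4)
Line 8: ['line'] (min_width=4, slack=6)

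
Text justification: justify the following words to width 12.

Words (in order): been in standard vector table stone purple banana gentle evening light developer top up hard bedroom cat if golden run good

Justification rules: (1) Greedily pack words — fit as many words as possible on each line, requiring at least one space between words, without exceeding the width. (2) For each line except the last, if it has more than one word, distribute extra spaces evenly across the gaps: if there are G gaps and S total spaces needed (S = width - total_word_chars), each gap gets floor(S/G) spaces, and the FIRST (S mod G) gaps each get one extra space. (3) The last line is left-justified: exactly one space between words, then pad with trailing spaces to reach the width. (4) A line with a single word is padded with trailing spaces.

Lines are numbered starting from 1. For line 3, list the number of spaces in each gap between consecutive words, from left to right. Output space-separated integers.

Line 1: ['been', 'in'] (min_width=7, slack=5)
Line 2: ['standard'] (min_width=8, slack=4)
Line 3: ['vector', 'table'] (min_width=12, slack=0)
Line 4: ['stone', 'purple'] (min_width=12, slack=0)
Line 5: ['banana'] (min_width=6, slack=6)
Line 6: ['gentle'] (min_width=6, slack=6)
Line 7: ['evening'] (min_width=7, slack=5)
Line 8: ['light'] (min_width=5, slack=7)
Line 9: ['developer'] (min_width=9, slack=3)
Line 10: ['top', 'up', 'hard'] (min_width=11, slack=1)
Line 11: ['bedroom', 'cat'] (min_width=11, slack=1)
Line 12: ['if', 'golden'] (min_width=9, slack=3)
Line 13: ['run', 'good'] (min_width=8, slack=4)

Answer: 1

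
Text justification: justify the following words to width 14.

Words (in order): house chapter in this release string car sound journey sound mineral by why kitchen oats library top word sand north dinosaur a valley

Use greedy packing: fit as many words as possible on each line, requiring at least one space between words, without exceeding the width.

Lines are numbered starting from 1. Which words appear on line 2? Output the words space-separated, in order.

Answer: in this

Derivation:
Line 1: ['house', 'chapter'] (min_width=13, slack=1)
Line 2: ['in', 'this'] (min_width=7, slack=7)
Line 3: ['release', 'string'] (min_width=14, slack=0)
Line 4: ['car', 'sound'] (min_width=9, slack=5)
Line 5: ['journey', 'sound'] (min_width=13, slack=1)
Line 6: ['mineral', 'by', 'why'] (min_width=14, slack=0)
Line 7: ['kitchen', 'oats'] (min_width=12, slack=2)
Line 8: ['library', 'top'] (min_width=11, slack=3)
Line 9: ['word', 'sand'] (min_width=9, slack=5)
Line 10: ['north', 'dinosaur'] (min_width=14, slack=0)
Line 11: ['a', 'valley'] (min_width=8, slack=6)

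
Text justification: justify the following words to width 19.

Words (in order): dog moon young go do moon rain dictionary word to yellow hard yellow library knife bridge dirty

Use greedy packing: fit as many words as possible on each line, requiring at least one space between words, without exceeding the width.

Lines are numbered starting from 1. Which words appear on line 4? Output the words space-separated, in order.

Answer: yellow hard yellow

Derivation:
Line 1: ['dog', 'moon', 'young', 'go'] (min_width=17, slack=2)
Line 2: ['do', 'moon', 'rain'] (min_width=12, slack=7)
Line 3: ['dictionary', 'word', 'to'] (min_width=18, slack=1)
Line 4: ['yellow', 'hard', 'yellow'] (min_width=18, slack=1)
Line 5: ['library', 'knife'] (min_width=13, slack=6)
Line 6: ['bridge', 'dirty'] (min_width=12, slack=7)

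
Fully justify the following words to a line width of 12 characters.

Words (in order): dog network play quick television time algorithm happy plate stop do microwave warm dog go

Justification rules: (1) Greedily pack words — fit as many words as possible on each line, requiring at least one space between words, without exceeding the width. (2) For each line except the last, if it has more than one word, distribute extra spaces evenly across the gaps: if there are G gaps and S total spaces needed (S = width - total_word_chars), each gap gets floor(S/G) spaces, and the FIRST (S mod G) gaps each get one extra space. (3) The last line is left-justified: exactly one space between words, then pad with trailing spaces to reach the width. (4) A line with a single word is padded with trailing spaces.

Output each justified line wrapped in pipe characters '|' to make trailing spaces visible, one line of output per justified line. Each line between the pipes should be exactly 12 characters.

Answer: |dog  network|
|play   quick|
|television  |
|time        |
|algorithm   |
|happy  plate|
|stop      do|
|microwave   |
|warm dog go |

Derivation:
Line 1: ['dog', 'network'] (min_width=11, slack=1)
Line 2: ['play', 'quick'] (min_width=10, slack=2)
Line 3: ['television'] (min_width=10, slack=2)
Line 4: ['time'] (min_width=4, slack=8)
Line 5: ['algorithm'] (min_width=9, slack=3)
Line 6: ['happy', 'plate'] (min_width=11, slack=1)
Line 7: ['stop', 'do'] (min_width=7, slack=5)
Line 8: ['microwave'] (min_width=9, slack=3)
Line 9: ['warm', 'dog', 'go'] (min_width=11, slack=1)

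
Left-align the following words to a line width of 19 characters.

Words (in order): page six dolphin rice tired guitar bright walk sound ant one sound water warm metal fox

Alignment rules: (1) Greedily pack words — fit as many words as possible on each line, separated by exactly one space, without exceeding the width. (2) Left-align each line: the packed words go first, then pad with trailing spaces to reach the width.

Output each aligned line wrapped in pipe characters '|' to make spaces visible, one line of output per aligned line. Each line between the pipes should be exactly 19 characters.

Line 1: ['page', 'six', 'dolphin'] (min_width=16, slack=3)
Line 2: ['rice', 'tired', 'guitar'] (min_width=17, slack=2)
Line 3: ['bright', 'walk', 'sound'] (min_width=17, slack=2)
Line 4: ['ant', 'one', 'sound', 'water'] (min_width=19, slack=0)
Line 5: ['warm', 'metal', 'fox'] (min_width=14, slack=5)

Answer: |page six dolphin   |
|rice tired guitar  |
|bright walk sound  |
|ant one sound water|
|warm metal fox     |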